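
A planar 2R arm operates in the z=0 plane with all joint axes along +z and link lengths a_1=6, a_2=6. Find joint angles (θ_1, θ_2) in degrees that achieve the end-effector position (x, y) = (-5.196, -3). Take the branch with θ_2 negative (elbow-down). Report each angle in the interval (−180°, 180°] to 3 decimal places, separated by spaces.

-89.999 -120.001

cos θ_2 = (35.9984−6²−6²)/(2·6·6) = -0.5000; θ_2 = -120.0015° (elbow-down)
β = atan2(-3.0000,-5.1960) = -149.9993°; ψ = atan2(-5.1961,2.9999) = -60.0007°
θ_1 = β − ψ = -89.9985°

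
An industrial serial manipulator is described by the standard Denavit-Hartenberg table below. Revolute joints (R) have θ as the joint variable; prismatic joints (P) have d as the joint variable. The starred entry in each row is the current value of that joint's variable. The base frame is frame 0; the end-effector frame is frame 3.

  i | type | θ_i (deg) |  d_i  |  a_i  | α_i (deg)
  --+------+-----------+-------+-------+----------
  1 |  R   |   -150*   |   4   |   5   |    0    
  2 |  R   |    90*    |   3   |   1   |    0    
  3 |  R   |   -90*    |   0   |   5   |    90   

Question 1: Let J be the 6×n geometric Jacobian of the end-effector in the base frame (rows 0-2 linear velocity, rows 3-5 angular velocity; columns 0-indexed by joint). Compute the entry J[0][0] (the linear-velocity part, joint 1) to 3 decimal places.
axis z_0 = ẑ; lever o_n−o_0 = (-8.1603,-5.8660,7.0000)
cross product → J_v[:, 0] = (5.8660,-8.1603,0.0000)
J_ω[:, 0] = z_0
entry J[0][0] = 5.8660

5.866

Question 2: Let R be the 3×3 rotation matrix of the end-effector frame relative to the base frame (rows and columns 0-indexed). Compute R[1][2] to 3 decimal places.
End-effector z-axis (col 2 of R) = (-0.5000,0.8660,0.0000)
R[1][2] = 0.8660

0.866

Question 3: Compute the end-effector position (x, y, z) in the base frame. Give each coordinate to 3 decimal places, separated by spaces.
after link 1: o_1 = (-4.3301, -2.5000, 4.0000)
after link 2: o_2 = (-3.8301, -3.3660, 7.0000)
after link 3: o_3 = (-8.1603, -5.8660, 7.0000)

-8.160 -5.866 7.000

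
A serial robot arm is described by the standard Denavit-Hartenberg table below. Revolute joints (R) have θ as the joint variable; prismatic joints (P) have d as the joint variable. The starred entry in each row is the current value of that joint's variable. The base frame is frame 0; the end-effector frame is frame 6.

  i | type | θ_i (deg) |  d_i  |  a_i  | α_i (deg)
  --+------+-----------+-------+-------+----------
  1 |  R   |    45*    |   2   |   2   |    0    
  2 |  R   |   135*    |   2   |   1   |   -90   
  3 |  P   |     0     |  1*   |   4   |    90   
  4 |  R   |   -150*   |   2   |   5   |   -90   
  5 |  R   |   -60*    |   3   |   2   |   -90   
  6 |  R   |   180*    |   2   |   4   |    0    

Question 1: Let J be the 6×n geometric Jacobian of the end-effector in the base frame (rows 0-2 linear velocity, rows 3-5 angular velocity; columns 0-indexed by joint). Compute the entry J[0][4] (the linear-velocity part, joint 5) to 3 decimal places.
axis z_4 = (-0.5000,0.8660,0.0000); lever o_n−o_4 = (-0.8660,2.9641,-2.7321)
cross product → J_v[:, 4] = (-2.3660,-1.3660,-0.7321)
J_ω[:, 4] = z_4
entry J[0][4] = -2.3660

-2.366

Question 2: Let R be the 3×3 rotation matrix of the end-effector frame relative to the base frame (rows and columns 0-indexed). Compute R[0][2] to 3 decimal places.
0.750

End-effector z-axis (col 2 of R) = (0.7500,0.4330,-0.5000)
R[0][2] = 0.7500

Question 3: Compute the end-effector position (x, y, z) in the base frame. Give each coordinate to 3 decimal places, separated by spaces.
-0.122 5.878 3.268

after link 1: o_1 = (1.4142, 1.4142, 2.0000)
after link 2: o_2 = (0.4142, 1.4142, 4.0000)
after link 3: o_3 = (-3.5858, 0.4142, 4.0000)
after link 4: o_4 = (0.7443, 2.9142, 6.0000)
after link 5: o_5 = (0.1104, 6.0123, 7.7321)
after link 6: o_6 = (-0.1217, 5.8783, 3.2679)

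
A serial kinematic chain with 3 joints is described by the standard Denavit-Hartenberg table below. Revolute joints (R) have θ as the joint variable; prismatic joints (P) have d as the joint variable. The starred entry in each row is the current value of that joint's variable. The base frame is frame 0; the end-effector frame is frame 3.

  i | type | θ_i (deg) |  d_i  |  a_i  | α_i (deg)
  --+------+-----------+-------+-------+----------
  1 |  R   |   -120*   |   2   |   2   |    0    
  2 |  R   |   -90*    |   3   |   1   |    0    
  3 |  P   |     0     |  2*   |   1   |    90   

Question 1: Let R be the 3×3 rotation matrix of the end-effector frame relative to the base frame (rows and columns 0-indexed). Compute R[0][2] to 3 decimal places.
0.500

End-effector z-axis (col 2 of R) = (0.5000,0.8660,0.0000)
R[0][2] = 0.5000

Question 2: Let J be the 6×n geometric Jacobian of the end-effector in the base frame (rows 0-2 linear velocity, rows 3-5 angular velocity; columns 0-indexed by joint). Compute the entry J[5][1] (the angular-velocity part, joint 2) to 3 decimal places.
1.000

axis z_1 = (0.0000,0.0000,1.0000); lever o_n−o_1 = (-1.7321,1.0000,5.0000)
cross product → J_v[:, 1] = (-1.0000,-1.7321,0.0000)
J_ω[:, 1] = z_1
entry J[5][1] = 1.0000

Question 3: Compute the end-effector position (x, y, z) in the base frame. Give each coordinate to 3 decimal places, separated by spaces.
after link 1: o_1 = (-1.0000, -1.7321, 2.0000)
after link 2: o_2 = (-1.8660, -1.2321, 5.0000)
after link 3: o_3 = (-2.7321, -0.7321, 7.0000)

-2.732 -0.732 7.000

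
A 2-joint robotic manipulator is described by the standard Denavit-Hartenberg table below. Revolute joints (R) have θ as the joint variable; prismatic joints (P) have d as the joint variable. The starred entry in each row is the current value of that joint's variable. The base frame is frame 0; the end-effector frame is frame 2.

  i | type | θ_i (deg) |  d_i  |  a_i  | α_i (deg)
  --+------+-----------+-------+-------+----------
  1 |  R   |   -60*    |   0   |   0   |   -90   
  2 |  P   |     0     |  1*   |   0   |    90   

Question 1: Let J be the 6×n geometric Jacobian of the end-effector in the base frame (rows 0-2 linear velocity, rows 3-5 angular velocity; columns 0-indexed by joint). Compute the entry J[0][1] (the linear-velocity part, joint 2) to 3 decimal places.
prismatic axis z_1 = (0.8660,0.5000,0.0000)
J_v[:, 1] = z_1; J_ω[:, 1] = (0,0,0)
entry J[0][1] = 0.8660

0.866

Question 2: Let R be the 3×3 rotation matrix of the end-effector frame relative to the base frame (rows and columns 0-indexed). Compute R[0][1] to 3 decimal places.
0.866

End-effector y-axis (col 1 of R) = (0.8660,0.5000,0.0000)
R[0][1] = 0.8660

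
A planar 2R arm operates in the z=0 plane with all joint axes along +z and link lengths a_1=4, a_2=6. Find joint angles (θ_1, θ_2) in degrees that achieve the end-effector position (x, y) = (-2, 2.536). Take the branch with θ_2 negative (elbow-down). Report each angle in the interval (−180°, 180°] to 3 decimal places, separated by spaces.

cos θ_2 = (10.4313−4²−6²)/(2·4·6) = -0.8660; θ_2 = -149.9988° (elbow-down)
β = atan2(2.5360,-2.0000) = 128.2608°; ψ = atan2(-3.0001,-1.1961) = -111.7362°
θ_1 = β − ψ = 239.9971°

-120.003 -149.999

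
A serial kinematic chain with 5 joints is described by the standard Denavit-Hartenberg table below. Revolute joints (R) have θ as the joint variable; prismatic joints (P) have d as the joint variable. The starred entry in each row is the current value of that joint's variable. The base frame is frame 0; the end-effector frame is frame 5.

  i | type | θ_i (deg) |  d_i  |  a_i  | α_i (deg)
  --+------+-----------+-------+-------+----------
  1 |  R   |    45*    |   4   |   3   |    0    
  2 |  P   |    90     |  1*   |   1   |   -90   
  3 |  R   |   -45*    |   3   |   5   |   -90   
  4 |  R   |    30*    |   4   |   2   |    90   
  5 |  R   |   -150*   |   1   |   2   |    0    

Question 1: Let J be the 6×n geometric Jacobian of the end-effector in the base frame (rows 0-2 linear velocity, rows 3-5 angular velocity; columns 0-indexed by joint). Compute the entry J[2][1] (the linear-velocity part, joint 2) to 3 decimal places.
prismatic axis z_1 = (0.0000,0.0000,1.0000)
J_v[:, 1] = z_1; J_ω[:, 1] = (0,0,0)
entry J[2][1] = 1.0000

1.000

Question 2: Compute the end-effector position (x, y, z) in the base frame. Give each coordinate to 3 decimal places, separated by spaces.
-5.591 4.555 6.932

after link 1: o_1 = (2.1213, 2.1213, 4.0000)
after link 2: o_2 = (1.4142, 2.8284, 5.0000)
after link 3: o_3 = (-3.2071, 3.2071, 8.5355)
after link 4: o_4 = (-5.3660, 6.7802, 6.9319)
after link 5: o_5 = (-5.5908, 4.5555, 6.9319)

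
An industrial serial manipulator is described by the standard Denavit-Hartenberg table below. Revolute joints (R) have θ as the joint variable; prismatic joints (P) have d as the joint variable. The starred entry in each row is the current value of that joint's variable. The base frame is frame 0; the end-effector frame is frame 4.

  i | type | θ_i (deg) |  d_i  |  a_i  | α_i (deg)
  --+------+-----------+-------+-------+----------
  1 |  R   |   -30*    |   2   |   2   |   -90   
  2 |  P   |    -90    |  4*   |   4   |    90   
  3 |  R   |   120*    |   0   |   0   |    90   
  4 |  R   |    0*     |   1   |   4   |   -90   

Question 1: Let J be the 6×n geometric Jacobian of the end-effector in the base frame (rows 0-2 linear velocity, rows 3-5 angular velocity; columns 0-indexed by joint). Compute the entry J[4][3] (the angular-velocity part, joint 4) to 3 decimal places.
axis z_3 = (0.2500,0.4330,0.8660); lever o_n−o_3 = (1.9821,3.4330,-1.1340)
cross product → J_v[:, 3] = (-3.4641,2.0000,0.0000)
J_ω[:, 3] = z_3
entry J[4][3] = 0.4330

0.433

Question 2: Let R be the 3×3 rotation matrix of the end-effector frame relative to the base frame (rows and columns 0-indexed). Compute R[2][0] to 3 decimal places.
-0.500

End-effector x-axis (col 0 of R) = (0.4330,0.7500,-0.5000)
R[2][0] = -0.5000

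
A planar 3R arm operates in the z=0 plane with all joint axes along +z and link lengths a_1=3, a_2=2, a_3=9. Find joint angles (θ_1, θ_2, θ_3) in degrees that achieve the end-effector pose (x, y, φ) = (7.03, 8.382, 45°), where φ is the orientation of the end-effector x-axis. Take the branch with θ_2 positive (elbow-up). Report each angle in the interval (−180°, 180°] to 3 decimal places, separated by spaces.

30.008 134.991 -119.998

wrist centre = target − a_3·(cos φ, sin φ) = (0.6660, 2.0180)
cos θ_2 = (4.5161−3²−2²)/(2·3·2) = -0.7070; θ_2 = 134.9907° (elbow-up)
β = atan2(2.0180,0.6660) = 71.7349°; ψ = atan2(1.4144,1.5860) = 41.7273°
θ_1 = β − ψ = 30.0076°
θ_3 = φ − θ_1 − θ_2 = -119.9984° (wrapped to (-180°,180°])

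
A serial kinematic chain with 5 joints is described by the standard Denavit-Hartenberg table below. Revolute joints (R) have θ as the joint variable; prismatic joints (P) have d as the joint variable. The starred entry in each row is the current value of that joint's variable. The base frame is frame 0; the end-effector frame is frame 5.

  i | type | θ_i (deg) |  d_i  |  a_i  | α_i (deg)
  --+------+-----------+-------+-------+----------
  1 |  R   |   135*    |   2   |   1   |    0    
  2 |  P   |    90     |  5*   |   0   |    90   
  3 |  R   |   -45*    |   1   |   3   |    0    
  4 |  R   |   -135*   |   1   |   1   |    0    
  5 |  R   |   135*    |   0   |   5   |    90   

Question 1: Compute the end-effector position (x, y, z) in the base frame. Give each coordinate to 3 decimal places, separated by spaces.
-5.414 -1.172 1.343

after link 1: o_1 = (-0.7071, 0.7071, 2.0000)
after link 2: o_2 = (-0.7071, 0.7071, 7.0000)
after link 3: o_3 = (-2.9142, -0.0858, 4.8787)
after link 4: o_4 = (-2.9142, 1.3284, 4.8787)
after link 5: o_5 = (-5.4142, -1.1716, 1.3431)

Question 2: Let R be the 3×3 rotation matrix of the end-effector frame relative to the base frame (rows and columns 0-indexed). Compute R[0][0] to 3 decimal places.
-0.500

End-effector x-axis (col 0 of R) = (-0.5000,-0.5000,-0.7071)
R[0][0] = -0.5000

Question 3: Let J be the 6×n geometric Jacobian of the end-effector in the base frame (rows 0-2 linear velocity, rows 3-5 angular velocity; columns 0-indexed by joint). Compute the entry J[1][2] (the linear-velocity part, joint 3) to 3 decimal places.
axis z_2 = (-0.7071,0.7071,0.0000); lever o_n−o_2 = (-4.7071,-1.8787,-5.6569)
cross product → J_v[:, 2] = (-4.0000,-4.0000,4.6569)
J_ω[:, 2] = z_2
entry J[1][2] = -4.0000

-4.000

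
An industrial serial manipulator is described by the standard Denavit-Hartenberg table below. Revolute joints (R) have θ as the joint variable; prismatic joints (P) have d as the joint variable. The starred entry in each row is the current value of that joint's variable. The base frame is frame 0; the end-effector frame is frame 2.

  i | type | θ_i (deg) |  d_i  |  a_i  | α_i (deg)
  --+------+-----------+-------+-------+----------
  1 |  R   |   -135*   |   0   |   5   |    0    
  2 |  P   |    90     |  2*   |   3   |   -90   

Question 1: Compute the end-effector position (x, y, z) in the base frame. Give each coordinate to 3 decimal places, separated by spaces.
after link 1: o_1 = (-3.5355, -3.5355, 0.0000)
after link 2: o_2 = (-1.4142, -5.6569, 2.0000)

-1.414 -5.657 2.000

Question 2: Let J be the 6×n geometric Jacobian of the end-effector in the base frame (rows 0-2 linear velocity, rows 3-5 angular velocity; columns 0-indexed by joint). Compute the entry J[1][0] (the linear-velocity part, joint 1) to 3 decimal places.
axis z_0 = ẑ; lever o_n−o_0 = (-1.4142,-5.6569,2.0000)
cross product → J_v[:, 0] = (5.6569,-1.4142,0.0000)
J_ω[:, 0] = z_0
entry J[1][0] = -1.4142

-1.414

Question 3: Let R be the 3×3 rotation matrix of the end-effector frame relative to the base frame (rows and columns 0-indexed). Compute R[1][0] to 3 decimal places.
-0.707

End-effector x-axis (col 0 of R) = (0.7071,-0.7071,0.0000)
R[1][0] = -0.7071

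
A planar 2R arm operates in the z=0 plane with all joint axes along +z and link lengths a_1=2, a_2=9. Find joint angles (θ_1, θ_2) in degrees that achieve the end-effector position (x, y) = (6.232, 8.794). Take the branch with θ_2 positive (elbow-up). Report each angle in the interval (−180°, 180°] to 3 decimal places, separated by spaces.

29.987 30.015

cos θ_2 = (116.1723−2²−9²)/(2·2·9) = 0.8659; θ_2 = 30.0148° (elbow-up)
β = atan2(8.7940,6.2320) = 54.6761°; ψ = atan2(4.5020,9.7931) = 24.6889°
θ_1 = β − ψ = 29.9872°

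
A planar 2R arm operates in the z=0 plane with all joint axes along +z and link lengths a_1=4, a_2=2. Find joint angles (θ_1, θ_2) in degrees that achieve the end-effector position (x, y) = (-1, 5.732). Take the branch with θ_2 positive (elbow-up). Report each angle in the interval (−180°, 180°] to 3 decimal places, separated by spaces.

89.999 30.004

cos θ_2 = (33.8558−4²−2²)/(2·4·2) = 0.8660; θ_2 = 30.0042° (elbow-up)
β = atan2(5.7320,-1.0000) = 99.8962°; ψ = atan2(1.0001,5.7320) = 9.8974°
θ_1 = β − ψ = 89.9987°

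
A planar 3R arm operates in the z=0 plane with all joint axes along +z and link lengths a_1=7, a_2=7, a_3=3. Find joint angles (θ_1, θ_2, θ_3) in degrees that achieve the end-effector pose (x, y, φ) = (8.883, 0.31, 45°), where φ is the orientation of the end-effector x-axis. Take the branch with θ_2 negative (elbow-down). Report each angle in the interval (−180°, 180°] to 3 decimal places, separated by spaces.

45.003 -119.999 119.996

wrist centre = target − a_3·(cos φ, sin φ) = (6.7617, -1.8113)
cos θ_2 = (49.0012−7²−7²)/(2·7·7) = -0.5000; θ_2 = -119.9992° (elbow-down)
β = atan2(-1.8113,6.7617) = -14.9963°; ψ = atan2(-6.0622,3.5001) = -59.9996°
θ_1 = β − ψ = 45.0033°
θ_3 = φ − θ_1 − θ_2 = 119.9959° (wrapped to (-180°,180°])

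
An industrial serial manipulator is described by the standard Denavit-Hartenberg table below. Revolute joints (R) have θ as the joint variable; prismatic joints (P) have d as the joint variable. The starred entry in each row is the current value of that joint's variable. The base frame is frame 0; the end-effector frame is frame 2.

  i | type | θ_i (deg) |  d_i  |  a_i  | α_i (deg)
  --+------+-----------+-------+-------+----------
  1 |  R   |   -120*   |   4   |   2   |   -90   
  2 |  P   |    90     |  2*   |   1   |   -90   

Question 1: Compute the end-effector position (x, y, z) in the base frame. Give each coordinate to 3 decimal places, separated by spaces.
after link 1: o_1 = (-1.0000, -1.7321, 4.0000)
after link 2: o_2 = (0.7321, -2.7321, 3.0000)

0.732 -2.732 3.000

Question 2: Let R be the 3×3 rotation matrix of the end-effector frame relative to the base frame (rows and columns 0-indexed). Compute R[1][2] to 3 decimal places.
End-effector z-axis (col 2 of R) = (0.5000,0.8660,-0.0000)
R[1][2] = 0.8660

0.866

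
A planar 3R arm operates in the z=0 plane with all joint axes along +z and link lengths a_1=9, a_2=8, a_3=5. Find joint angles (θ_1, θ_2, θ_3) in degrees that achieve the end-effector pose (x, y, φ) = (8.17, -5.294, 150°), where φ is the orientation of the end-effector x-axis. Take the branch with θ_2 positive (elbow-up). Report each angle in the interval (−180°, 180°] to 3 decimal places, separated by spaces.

-59.999 60.000 149.999

wrist centre = target − a_3·(cos φ, sin φ) = (12.5001, -7.7940)
cos θ_2 = (216.9996−9²−8²)/(2·9·8) = 0.5000; θ_2 = 60.0002° (elbow-up)
β = atan2(-7.7940,12.5001) = -31.9441°; ψ = atan2(6.9282,13.0000) = 28.0550°
θ_1 = β − ψ = -59.9991°
θ_3 = φ − θ_1 − θ_2 = 149.9989° (wrapped to (-180°,180°])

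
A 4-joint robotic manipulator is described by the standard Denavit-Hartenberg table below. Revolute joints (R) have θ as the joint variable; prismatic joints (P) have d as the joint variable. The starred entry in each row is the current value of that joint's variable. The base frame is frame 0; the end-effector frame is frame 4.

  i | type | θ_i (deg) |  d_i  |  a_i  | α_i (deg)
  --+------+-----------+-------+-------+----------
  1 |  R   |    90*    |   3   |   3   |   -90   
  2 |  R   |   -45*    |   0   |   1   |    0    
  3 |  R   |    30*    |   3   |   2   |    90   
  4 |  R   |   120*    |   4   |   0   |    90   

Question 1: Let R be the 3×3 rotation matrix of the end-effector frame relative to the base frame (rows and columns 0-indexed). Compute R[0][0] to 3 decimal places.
End-effector x-axis (col 0 of R) = (-0.8660,-0.4830,-0.1294)
R[0][0] = -0.8660

-0.866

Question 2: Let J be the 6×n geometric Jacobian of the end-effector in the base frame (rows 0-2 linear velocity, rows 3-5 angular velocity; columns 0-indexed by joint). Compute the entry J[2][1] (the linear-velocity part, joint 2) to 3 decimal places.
axis z_1 = (-1.0000,0.0000,0.0000); lever o_n−o_1 = (-3.0000,1.6037,5.0884)
cross product → J_v[:, 1] = (0.0000,5.0884,-1.6037)
J_ω[:, 1] = z_1
entry J[2][1] = -1.6037

-1.604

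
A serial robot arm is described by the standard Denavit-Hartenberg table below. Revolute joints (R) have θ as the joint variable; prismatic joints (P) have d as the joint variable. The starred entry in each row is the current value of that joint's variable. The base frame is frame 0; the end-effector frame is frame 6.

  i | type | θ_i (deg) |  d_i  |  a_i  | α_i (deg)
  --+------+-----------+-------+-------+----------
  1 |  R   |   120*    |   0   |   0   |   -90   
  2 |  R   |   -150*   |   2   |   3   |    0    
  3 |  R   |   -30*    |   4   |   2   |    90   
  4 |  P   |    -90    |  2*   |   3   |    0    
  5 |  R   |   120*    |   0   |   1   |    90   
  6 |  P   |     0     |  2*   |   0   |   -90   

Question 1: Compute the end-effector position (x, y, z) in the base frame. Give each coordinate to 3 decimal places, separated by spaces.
after link 1: o_1 = (0.0000, 0.0000, 0.0000)
after link 2: o_2 = (-0.4330, -3.2500, 1.5000)
after link 3: o_3 = (-2.8971, -6.9821, 1.5000)
after link 4: o_4 = (-0.2990, -5.4821, -0.5000)
after link 5: o_5 = (-0.2990, -6.4821, -0.5000)
after link 6: o_6 = (1.7010, -6.4821, -0.5000)

1.701 -6.482 -0.500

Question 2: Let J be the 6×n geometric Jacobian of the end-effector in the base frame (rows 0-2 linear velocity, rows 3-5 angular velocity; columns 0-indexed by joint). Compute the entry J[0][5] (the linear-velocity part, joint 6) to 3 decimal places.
1.000

prismatic axis z_5 = (1.0000,-0.0000,-0.0000)
J_v[:, 5] = z_5; J_ω[:, 5] = (0,0,0)
entry J[0][5] = 1.0000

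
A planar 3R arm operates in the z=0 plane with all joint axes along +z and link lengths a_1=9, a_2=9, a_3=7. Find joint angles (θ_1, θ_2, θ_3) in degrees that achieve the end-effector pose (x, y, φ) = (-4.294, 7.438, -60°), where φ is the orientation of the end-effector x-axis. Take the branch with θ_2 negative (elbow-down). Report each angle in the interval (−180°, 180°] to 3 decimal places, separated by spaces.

wrist centre = target − a_3·(cos φ, sin φ) = (-7.7940, 13.5002)
cos θ_2 = (243.0012−9²−9²)/(2·9·9) = 0.5000; θ_2 = -59.9995° (elbow-down)
β = atan2(13.5002,-7.7940) = 119.9989°; ψ = atan2(-7.7942,13.5001) = -29.9997°
θ_1 = β − ψ = 149.9987°
θ_3 = φ − θ_1 − θ_2 = -149.9992° (wrapped to (-180°,180°])

149.999 -59.999 -149.999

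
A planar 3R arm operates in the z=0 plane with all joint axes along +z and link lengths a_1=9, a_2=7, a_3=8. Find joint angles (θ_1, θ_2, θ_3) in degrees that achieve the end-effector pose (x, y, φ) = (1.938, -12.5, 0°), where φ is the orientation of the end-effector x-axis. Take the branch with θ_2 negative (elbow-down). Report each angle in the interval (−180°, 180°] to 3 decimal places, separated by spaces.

-89.999 -60.001 150.000

wrist centre = target − a_3·(cos φ, sin φ) = (-6.0620, -12.5000)
cos θ_2 = (192.9978−9²−7²)/(2·9·7) = 0.5000; θ_2 = -60.0011° (elbow-down)
β = atan2(-12.5000,-6.0620) = -115.8715°; ψ = atan2(-6.0622,12.4999) = -25.8727°
θ_1 = β − ψ = -89.9989°
θ_3 = φ − θ_1 − θ_2 = 150.0000° (wrapped to (-180°,180°])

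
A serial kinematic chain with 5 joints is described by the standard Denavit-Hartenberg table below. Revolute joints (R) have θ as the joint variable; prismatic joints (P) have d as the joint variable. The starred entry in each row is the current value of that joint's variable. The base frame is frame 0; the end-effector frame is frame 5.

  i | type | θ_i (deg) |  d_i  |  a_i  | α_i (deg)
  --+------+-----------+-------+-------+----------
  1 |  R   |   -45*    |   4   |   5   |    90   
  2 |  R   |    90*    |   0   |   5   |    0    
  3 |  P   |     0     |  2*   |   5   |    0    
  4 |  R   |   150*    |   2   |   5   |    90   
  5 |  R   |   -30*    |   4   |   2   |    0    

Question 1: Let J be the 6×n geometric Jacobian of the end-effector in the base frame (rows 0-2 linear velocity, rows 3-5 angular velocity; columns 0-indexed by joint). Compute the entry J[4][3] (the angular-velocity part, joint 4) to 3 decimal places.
axis z_3 = (-0.7071,-0.7071,0.0000); lever o_n−o_3 = (-5.5367,4.1225,-3.8301)
cross product → J_v[:, 3] = (2.7083,-2.7083,-6.8301)
J_ω[:, 3] = z_3
entry J[4][3] = -0.7071

-0.707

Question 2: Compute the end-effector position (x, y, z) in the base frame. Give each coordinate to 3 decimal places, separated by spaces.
after link 1: o_1 = (3.5355, -3.5355, 4.0000)
after link 2: o_2 = (3.5355, -3.5355, 9.0000)
after link 3: o_3 = (2.1213, -4.9497, 14.0000)
after link 4: o_4 = (-1.0607, -4.5962, 9.6699)
after link 5: o_5 = (-3.4154, -0.8272, 10.1699)

-3.415 -0.827 10.170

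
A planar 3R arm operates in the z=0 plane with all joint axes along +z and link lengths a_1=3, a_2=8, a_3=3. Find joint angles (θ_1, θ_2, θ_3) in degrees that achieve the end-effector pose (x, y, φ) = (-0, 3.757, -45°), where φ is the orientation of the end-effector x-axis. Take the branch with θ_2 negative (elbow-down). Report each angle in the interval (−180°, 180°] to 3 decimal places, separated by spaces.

-134.990 -135.007 -135.003

wrist centre = target − a_3·(cos φ, sin φ) = (-2.1213, 5.8783)
cos θ_2 = (39.0547−3²−8²)/(2·3·8) = -0.7072; θ_2 = -135.0071° (elbow-down)
β = atan2(5.8783,-2.1213) = 109.8431°; ψ = atan2(-5.6562,-2.6576) = -115.1666°
θ_1 = β − ψ = 225.0097°
θ_3 = φ − θ_1 − θ_2 = -135.0026° (wrapped to (-180°,180°])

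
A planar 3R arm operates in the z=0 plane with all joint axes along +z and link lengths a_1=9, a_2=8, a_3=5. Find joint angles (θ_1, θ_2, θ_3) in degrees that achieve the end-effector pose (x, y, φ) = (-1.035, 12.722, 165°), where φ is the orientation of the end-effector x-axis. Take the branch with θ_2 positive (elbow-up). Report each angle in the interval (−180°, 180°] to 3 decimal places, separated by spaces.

29.997 90.002 45.001

wrist centre = target − a_3·(cos φ, sin φ) = (3.7946, 11.4279)
cos θ_2 = (144.9962−9²−8²)/(2·9·8) = -0.0000; θ_2 = 90.0015° (elbow-up)
β = atan2(11.4279,3.7946) = 71.6313°; ψ = atan2(8.0000,8.9998) = 41.6342°
θ_1 = β − ψ = 29.9971°
θ_3 = φ − θ_1 − θ_2 = 45.0014° (wrapped to (-180°,180°])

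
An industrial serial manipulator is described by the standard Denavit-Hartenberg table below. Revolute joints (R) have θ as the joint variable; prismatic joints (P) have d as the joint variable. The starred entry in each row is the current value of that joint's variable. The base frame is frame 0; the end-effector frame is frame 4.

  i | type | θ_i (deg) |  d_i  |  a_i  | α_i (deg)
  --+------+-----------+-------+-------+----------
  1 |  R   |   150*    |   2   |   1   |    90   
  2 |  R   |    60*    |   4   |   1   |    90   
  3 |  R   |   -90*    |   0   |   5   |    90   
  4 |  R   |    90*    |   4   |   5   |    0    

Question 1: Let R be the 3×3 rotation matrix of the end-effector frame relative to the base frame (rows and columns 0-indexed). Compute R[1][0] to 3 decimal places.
0.433

End-effector x-axis (col 0 of R) = (-0.7500,0.4330,-0.5000)
R[1][0] = 0.4330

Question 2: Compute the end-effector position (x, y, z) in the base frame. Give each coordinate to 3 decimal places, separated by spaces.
after link 1: o_1 = (-0.8660, 0.5000, 2.0000)
after link 2: o_2 = (0.7010, 4.2141, 2.8660)
after link 3: o_3 = (-1.7990, -0.1160, 2.8660)
after link 4: o_4 = (-3.8170, 1.0490, -3.0981)

-3.817 1.049 -3.098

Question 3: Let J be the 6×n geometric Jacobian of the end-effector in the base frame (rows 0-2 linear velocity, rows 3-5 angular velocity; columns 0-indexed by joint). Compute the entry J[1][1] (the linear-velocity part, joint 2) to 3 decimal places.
axis z_1 = (0.5000,0.8660,0.0000); lever o_n−o_1 = (-2.9510,0.5490,-5.0981)
cross product → J_v[:, 1] = (-4.4151,2.5490,2.8301)
J_ω[:, 1] = z_1
entry J[1][1] = 2.5490

2.549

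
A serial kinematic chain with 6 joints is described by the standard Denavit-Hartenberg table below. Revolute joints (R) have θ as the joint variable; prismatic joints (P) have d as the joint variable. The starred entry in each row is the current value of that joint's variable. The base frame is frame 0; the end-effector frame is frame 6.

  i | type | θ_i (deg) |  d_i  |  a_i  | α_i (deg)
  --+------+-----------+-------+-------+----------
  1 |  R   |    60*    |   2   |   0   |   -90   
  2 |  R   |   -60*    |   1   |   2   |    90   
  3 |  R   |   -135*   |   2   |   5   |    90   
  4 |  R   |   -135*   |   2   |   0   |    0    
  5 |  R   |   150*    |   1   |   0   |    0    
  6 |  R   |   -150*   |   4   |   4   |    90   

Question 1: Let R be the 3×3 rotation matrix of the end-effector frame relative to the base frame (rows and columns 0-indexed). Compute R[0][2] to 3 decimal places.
-0.614

End-effector z-axis (col 2 of R) = (-0.6142,-0.0638,0.7866)
R[0][2] = -0.6142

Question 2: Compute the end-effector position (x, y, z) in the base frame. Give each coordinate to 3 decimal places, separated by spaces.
after link 1: o_1 = (0.0000, 0.0000, 2.0000)
after link 2: o_2 = (-0.3660, 1.3660, 3.7321)
after link 3: o_3 = (0.9459, -3.4327, 1.6702)
after link 4: o_4 = (-0.6324, -3.3379, 0.4454)
after link 5: o_5 = (-1.4215, -3.2906, -0.1669)
after link 6: o_6 = (-4.5854, 0.8862, -2.2986)

-4.585 0.886 -2.299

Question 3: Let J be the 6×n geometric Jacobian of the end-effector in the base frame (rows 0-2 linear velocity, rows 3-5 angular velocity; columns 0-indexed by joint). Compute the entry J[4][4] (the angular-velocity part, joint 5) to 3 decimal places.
axis z_4 = (-0.7891,0.0474,-0.6124); lever o_n−o_4 = (-3.9531,4.2242,-2.7440)
cross product → J_v[:, 4] = (2.4568,0.2553,-3.1463)
J_ω[:, 4] = z_4
entry J[4][4] = 0.0474

0.047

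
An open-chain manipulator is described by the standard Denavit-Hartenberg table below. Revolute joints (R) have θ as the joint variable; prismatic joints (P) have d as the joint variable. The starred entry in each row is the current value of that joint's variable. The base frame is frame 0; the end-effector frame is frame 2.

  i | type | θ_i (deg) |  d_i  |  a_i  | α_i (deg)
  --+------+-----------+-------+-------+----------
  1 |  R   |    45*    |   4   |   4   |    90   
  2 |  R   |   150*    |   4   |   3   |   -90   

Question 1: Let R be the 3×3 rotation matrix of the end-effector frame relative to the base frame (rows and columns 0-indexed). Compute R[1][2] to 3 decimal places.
End-effector z-axis (col 2 of R) = (-0.3536,-0.3536,-0.8660)
R[1][2] = -0.3536

-0.354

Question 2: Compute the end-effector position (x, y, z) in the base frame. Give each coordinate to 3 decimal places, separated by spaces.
after link 1: o_1 = (2.8284, 2.8284, 4.0000)
after link 2: o_2 = (3.8197, -1.8371, 5.5000)

3.820 -1.837 5.500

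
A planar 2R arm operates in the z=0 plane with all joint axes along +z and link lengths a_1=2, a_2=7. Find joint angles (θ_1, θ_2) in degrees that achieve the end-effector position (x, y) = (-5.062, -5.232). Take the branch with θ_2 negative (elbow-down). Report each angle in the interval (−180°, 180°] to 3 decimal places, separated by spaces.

-59.995 -90.005

cos θ_2 = (52.9977−2²−7²)/(2·2·7) = -0.0001; θ_2 = -90.0048° (elbow-down)
β = atan2(-5.2320,-5.0620) = -134.0539°; ψ = atan2(-7.0000,1.9994) = -74.0590°
θ_1 = β − ψ = -59.9949°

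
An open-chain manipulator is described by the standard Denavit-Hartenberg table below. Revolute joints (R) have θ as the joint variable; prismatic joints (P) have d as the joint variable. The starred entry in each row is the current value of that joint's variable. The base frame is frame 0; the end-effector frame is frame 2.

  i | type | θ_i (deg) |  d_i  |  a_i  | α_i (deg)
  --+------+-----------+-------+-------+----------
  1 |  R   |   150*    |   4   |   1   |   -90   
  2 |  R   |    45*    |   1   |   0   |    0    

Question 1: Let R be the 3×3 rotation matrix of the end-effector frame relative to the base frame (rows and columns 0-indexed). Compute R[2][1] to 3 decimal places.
-0.707

End-effector y-axis (col 1 of R) = (0.6124,-0.3536,-0.7071)
R[2][1] = -0.7071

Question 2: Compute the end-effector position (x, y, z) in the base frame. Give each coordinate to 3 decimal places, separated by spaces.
-1.366 -0.366 4.000

after link 1: o_1 = (-0.8660, 0.5000, 4.0000)
after link 2: o_2 = (-1.3660, -0.3660, 4.0000)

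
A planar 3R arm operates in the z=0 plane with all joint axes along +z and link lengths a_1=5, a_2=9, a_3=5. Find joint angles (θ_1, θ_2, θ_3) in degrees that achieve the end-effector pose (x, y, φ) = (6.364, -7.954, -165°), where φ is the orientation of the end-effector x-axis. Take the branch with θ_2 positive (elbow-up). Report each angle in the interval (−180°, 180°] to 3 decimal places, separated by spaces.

-59.994 44.989 -149.995

wrist centre = target − a_3·(cos φ, sin φ) = (11.1936, -6.6599)
cos θ_2 = (169.6517−5²−9²)/(2·5·9) = 0.7072; θ_2 = 44.9891° (elbow-up)
β = atan2(-6.6599,11.1936) = -30.7515°; ψ = atan2(6.3628,11.3652) = 29.2422°
θ_1 = β − ψ = -59.9937°
θ_3 = φ − θ_1 − θ_2 = -149.9955° (wrapped to (-180°,180°])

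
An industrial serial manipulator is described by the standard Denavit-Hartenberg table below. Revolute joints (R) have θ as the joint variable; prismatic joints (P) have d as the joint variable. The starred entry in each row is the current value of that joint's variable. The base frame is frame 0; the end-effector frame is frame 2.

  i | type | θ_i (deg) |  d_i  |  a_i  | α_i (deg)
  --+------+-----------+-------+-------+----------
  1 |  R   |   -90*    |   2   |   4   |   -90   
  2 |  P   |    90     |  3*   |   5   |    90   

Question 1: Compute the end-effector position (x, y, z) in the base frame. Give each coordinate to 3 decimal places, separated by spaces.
3.000 -4.000 -3.000

after link 1: o_1 = (0.0000, -4.0000, 2.0000)
after link 2: o_2 = (3.0000, -4.0000, -3.0000)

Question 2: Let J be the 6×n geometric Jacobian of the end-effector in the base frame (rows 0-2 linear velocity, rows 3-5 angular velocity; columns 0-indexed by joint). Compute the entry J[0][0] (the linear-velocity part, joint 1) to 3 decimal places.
axis z_0 = ẑ; lever o_n−o_0 = (3.0000,-4.0000,-3.0000)
cross product → J_v[:, 0] = (4.0000,3.0000,-0.0000)
J_ω[:, 0] = z_0
entry J[0][0] = 4.0000

4.000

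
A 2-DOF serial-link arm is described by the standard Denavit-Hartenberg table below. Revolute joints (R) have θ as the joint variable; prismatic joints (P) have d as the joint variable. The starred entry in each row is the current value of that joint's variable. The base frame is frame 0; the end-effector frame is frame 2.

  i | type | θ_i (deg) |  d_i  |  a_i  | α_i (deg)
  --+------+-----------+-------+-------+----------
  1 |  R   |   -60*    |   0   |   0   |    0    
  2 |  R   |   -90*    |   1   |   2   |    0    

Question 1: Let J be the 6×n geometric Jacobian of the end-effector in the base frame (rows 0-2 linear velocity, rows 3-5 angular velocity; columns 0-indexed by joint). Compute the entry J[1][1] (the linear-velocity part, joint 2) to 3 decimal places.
-1.732

axis z_1 = (0.0000,0.0000,1.0000); lever o_n−o_1 = (-1.7321,-1.0000,1.0000)
cross product → J_v[:, 1] = (1.0000,-1.7321,0.0000)
J_ω[:, 1] = z_1
entry J[1][1] = -1.7321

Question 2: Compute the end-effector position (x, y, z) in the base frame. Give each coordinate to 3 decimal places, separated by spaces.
-1.732 -1.000 1.000

after link 1: o_1 = (0.0000, 0.0000, 0.0000)
after link 2: o_2 = (-1.7321, -1.0000, 1.0000)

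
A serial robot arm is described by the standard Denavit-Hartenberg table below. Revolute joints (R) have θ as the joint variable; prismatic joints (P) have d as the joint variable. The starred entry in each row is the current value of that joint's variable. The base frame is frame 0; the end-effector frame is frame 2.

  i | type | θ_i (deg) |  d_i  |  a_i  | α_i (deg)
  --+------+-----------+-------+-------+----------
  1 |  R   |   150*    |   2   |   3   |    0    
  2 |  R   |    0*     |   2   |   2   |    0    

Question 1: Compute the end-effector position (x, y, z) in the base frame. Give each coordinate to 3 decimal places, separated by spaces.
after link 1: o_1 = (-2.5981, 1.5000, 2.0000)
after link 2: o_2 = (-4.3301, 2.5000, 4.0000)

-4.330 2.500 4.000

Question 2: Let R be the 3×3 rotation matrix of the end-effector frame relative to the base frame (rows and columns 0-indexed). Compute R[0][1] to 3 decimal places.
-0.500

End-effector y-axis (col 1 of R) = (-0.5000,-0.8660,0.0000)
R[0][1] = -0.5000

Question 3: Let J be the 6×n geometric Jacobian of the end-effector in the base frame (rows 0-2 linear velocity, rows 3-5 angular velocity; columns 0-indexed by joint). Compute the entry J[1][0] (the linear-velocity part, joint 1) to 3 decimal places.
-4.330

axis z_0 = ẑ; lever o_n−o_0 = (-4.3301,2.5000,4.0000)
cross product → J_v[:, 0] = (-2.5000,-4.3301,0.0000)
J_ω[:, 0] = z_0
entry J[1][0] = -4.3301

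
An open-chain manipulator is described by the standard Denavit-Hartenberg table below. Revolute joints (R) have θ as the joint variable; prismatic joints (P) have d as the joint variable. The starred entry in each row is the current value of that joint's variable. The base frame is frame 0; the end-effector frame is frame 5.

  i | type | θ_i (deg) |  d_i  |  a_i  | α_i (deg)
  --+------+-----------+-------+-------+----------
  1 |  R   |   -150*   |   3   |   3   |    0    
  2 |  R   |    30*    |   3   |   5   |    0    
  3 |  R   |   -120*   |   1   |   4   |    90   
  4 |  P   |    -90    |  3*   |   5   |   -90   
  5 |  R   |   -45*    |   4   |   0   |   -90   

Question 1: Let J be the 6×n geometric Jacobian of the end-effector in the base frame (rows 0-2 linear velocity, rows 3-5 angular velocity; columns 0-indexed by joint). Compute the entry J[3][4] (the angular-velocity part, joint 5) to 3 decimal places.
-0.500

axis z_4 = (-0.5000,0.8660,0.0000); lever o_n−o_4 = (-2.0000,3.4641,0.0000)
cross product → J_v[:, 4] = (0.0000,0.0000,0.0000)
J_ω[:, 4] = z_4
entry J[3][4] = -0.5000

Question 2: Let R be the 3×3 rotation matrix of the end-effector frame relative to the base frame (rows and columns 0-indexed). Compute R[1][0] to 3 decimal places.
0.354

End-effector x-axis (col 0 of R) = (0.6124,0.3536,-0.7071)
R[1][0] = 0.3536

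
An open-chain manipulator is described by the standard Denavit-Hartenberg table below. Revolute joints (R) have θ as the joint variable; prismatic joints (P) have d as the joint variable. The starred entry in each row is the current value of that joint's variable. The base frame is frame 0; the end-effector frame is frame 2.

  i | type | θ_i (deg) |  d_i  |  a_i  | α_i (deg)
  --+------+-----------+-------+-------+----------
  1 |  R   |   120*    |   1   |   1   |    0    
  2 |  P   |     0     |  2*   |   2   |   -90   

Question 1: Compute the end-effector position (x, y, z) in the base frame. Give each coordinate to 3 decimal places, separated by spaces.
-1.500 2.598 3.000

after link 1: o_1 = (-0.5000, 0.8660, 1.0000)
after link 2: o_2 = (-1.5000, 2.5981, 3.0000)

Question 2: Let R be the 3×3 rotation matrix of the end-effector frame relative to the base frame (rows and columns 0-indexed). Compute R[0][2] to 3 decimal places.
-0.866

End-effector z-axis (col 2 of R) = (-0.8660,-0.5000,0.0000)
R[0][2] = -0.8660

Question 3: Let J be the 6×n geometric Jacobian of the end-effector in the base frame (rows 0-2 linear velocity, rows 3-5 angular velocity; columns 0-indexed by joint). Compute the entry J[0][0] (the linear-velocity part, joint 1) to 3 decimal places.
axis z_0 = ẑ; lever o_n−o_0 = (-1.5000,2.5981,3.0000)
cross product → J_v[:, 0] = (-2.5981,-1.5000,0.0000)
J_ω[:, 0] = z_0
entry J[0][0] = -2.5981

-2.598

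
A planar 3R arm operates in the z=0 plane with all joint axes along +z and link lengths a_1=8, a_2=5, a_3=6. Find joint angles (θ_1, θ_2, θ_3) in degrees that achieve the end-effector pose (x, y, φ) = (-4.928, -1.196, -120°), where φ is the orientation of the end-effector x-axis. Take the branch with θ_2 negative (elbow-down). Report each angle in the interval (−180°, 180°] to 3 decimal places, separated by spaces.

149.997 -149.999 -119.998

wrist centre = target − a_3·(cos φ, sin φ) = (-1.9280, 4.0002)
cos θ_2 = (19.7184−8²−5²)/(2·8·5) = -0.8660; θ_2 = -149.9994° (elbow-down)
β = atan2(4.0002,-1.9280) = 115.7332°; ψ = atan2(-2.5000,3.6699) = -34.2639°
θ_1 = β − ψ = 149.9971°
θ_3 = φ − θ_1 − θ_2 = -119.9977° (wrapped to (-180°,180°])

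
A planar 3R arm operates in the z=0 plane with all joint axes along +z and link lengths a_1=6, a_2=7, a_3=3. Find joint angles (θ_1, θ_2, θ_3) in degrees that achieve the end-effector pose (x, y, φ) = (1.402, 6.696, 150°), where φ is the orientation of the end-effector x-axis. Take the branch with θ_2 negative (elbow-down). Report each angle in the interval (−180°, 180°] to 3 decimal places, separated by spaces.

wrist centre = target − a_3·(cos φ, sin φ) = (4.0001, 5.1960)
cos θ_2 = (42.9990−6²−7²)/(2·6·7) = -0.5000; θ_2 = -120.0008° (elbow-down)
β = atan2(5.1960,4.0001) = 52.4096°; ψ = atan2(-6.0621,2.4999) = -67.5896°
θ_1 = β − ψ = 119.9992°
θ_3 = φ − θ_1 − θ_2 = 150.0016° (wrapped to (-180°,180°])

119.999 -120.001 150.002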